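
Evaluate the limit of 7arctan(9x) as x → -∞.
Evaluate the dominant behaviour as x → -∞; each term tends to a finite value or vanishes.
Limit = -7·π/2.

Final answer: -7·π/2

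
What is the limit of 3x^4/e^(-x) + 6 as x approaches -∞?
The quotient is an ∞/∞ indeterminate form as x → -∞.
Compare growth rates of the dominant terms (exponentials ≫ polynomials ≫ logarithms), or apply L'Hôpital's rule; the quotient → 0.
Adding the constant: 0 + 6 = 6. Limit = 6.

Final answer: 6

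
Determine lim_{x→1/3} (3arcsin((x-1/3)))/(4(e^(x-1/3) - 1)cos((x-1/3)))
Both numerator and denominator → 0 as x → 1/3; this is a 0/0 indeterminate form.
Expand each to leading order near x = 1/3: numerator ~ 3·(x - 1/3), denominator ~ 4·(x - 1/3).
The limit of the ratio is 3/4.

Final answer: 3/4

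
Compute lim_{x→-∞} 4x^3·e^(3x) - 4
The product is a 0·∞ indeterminate form at x → -∞.
Rewrite the product as 4x^3 / e^(-3x) (an ∞/∞ form) and apply L'Hôpital, or use the standard hierarchy e^(3|x|) ≫ |x^3| as x → -∞.
The indeterminate product → 0, so the limit = -4.

Final answer: -4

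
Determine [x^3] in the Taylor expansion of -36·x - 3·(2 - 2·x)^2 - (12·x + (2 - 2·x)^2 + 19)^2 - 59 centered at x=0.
Expand to order 3: -36·x - 3·(2 - 2·x)^2 - (12·x + (2 - 2·x)^2 + 19)^2 - 59 = -32·x^3 - 212·x^2 - 196·x - 600 + O(x^4).
The coefficient of x^3 is -32.

Final answer: -32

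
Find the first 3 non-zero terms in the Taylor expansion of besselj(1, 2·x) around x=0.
x^5/12 - x^3/2 + x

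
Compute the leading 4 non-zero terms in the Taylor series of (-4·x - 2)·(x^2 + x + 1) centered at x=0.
-4·x^3 - 6·x^2 - 6·x - 2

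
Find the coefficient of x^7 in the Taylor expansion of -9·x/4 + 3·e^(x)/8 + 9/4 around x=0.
Expand to order 7: -9·x/4 + 3·e^(x)/8 + 9/4 = x^7/13440 + x^6/1920 + x^5/320 + x^4/64 + x^3/16 + 3·x^2/16 - 15·x/8 + 21/8 + O(x^8).
The coefficient of x^7 is 1/13440.

Final answer: 1/13440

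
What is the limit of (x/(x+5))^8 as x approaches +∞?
As x → +∞: x/(x+5) = 1/(1 + 5/x) → 1, and the 8th power of a limit-1 base also → 1.
Limit = 1.

Final answer: 1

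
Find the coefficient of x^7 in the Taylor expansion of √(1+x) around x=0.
Expand to order 7: √(1+x) = 33·x^7/2048 - 21·x^6/1024 + 7·x^5/256 - 5·x^4/128 + x^3/16 - x^2/8 + x/2 + 1 + O(x^8).
The coefficient of x^7 is 33/2048.

Final answer: 33/2048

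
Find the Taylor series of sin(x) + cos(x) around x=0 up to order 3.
-x^3/6 - x^2/2 + x + 1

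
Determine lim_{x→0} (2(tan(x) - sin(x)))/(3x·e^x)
Both numerator and denominator → 0 as x → 0; this is a 0/0 indeterminate form.
Expand each to leading order near x = 0: numerator ~ x^3, denominator ~ 3·x.
The limit of the ratio is 0.

Final answer: 0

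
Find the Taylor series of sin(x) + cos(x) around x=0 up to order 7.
-x^7/5040 - x^6/720 + x^5/120 + x^4/24 - x^3/6 - x^2/2 + x + 1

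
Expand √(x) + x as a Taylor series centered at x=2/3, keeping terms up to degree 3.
2/3 + √(6)/3 + (√(6)/4 + 1)·(x - 2/3) - 3·√(6)·(x - 2/3)^2/32 + 9·√(6)·(x - 2/3)^3/128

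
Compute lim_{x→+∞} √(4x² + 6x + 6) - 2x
As x → +∞: multiply by the conjugate to get (6x+6)/(√(4x²+6x+6)+2x); the denominator ~ 4x, so the limit is 6/4 = 3/2.
Limit = 3/2.

Final answer: 3/2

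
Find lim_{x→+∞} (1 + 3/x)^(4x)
As x → +∞: write (1 + 3/x)^(4x) = ((1 + 3/x)^x)^4 → (e^3)^4 = e^12.
Limit = e^(12).

Final answer: e^(12)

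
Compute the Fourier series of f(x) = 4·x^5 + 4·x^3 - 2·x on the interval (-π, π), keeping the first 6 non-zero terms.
(-152·π^2 + 8·π^4 + 908)·sin(x) + (-4·π^4 - 22 + 16·π^2)·sin(2·x) + (-88·π^2/27 + 68/81 + 8·π^4/3)·sin(3·x) + (-2·π^4 + 13/16 + π^2/2)·sin(4·x) + (-548/625 + 8·π^2/25 + 8·π^4/5)·sin(5·x) + (-4·π^4/3 - 16·π^2/27 + 62/81)·sin(6·x)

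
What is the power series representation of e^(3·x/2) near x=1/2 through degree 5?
e^(3/4) + 3·e^(3/4)·(x - 1/2)/2 + 9·e^(3/4)·(x - 1/2)^2/8 + 9·e^(3/4)·(x - 1/2)^3/16 + 27·e^(3/4)·(x - 1/2)^4/128 + 81·e^(3/4)·(x - 1/2)^5/1280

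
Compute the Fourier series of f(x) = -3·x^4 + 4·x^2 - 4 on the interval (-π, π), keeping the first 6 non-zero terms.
(-160 + 24·π^2)·cos(x) + (13 - 6·π^2)·cos(2·x) + (-32/9 + 8·π^2/3)·cos(3·x) + (25/16 - 3·π^2/2)·cos(4·x) + (-544/625 + 24·π^2/25)·cos(5·x) - 3·π^4/5 - 4 + 4·π^2/3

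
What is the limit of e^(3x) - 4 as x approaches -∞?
Evaluate the dominant behaviour as x → -∞; each term tends to a finite value or vanishes.
Limit = -4.

Final answer: -4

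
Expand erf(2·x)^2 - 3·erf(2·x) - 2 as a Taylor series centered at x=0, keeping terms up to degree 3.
16·x^3/√(π) + 16·x^2/π - 12·x/√(π) - 2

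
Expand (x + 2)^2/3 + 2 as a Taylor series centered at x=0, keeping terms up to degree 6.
x^2/3 + 4·x/3 + 10/3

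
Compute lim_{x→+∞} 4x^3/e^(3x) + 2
The quotient is an ∞/∞ indeterminate form as x → +∞.
The exponential denominator e^(3x) dominates the polynomial numerator (e^x ≫ x^3 as x → ∞), so the quotient → 0.
Adding the constant: 0 + 2 = 2. Limit = 2.

Final answer: 2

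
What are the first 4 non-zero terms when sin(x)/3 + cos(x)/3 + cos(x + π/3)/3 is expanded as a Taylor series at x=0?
x^3·(-1/18 + √(3)/36) - x^2/4 + x·(1/3 - √(3)/6) + 1/2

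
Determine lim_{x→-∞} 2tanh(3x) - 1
Evaluate the dominant behaviour as x → -∞; each term tends to a finite value or vanishes.
Limit = -3.

Final answer: -3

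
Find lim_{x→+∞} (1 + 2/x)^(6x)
As x → +∞: write (1 + 2/x)^(6x) = ((1 + 2/x)^x)^6 → (e^2)^6 = e^12.
Limit = e^(12).

Final answer: e^(12)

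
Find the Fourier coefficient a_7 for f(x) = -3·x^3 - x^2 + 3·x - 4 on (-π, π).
a_7 = (1/π) ∫_{-π}^{π} f(x)·cos(7x) dx.
Evaluate the integral (use parity and integration by parts as needed): a_7 = 4/49.

Final answer: 4/49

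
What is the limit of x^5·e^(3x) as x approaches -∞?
This is a 0·∞ indeterminate form at x → -∞.
Rewrite the product as x^5 / e^(-3x) (an ∞/∞ form) and apply L'Hôpital, or use the standard hierarchy e^(3|x|) ≫ |x^5| as x → -∞.
The indeterminate product → 0, so the limit = 0.

Final answer: 0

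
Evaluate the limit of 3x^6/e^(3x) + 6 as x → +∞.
The quotient is an ∞/∞ indeterminate form as x → +∞.
The exponential denominator e^(3x) dominates the polynomial numerator (e^x ≫ x^6 as x → ∞), so the quotient → 0.
Adding the constant: 0 + 6 = 6. Limit = 6.

Final answer: 6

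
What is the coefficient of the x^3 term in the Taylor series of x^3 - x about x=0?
Expand to order 3: x^3 - x = x^3 - x + O(x^4).
The coefficient of x^3 is 1.

Final answer: 1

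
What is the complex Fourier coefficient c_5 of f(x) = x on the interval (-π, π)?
Compute the real Fourier coefficients first: a_5 = 0, b_5 = 2/5.
Then c_5 = (a_5 − i·b_5)/2 = -i/5.

Final answer: -i/5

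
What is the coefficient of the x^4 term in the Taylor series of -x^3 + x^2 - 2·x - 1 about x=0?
Expand to order 4: -x^3 + x^2 - 2·x - 1 = -x^3 + x^2 - 2·x - 1 + O(x^5).
The coefficient of x^4 is 0.

Final answer: 0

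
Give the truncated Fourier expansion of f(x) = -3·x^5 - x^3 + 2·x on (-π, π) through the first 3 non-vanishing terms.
(-704 - 6·π^4 + 118·π^2)·sin(x) + (-14·π^2 + 19 + 3·π^4)·sin(2·x) + (-2·π^4 - 32/27 + 34·π^2/9)·sin(3·x)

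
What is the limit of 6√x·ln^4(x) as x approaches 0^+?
This is a 0·∞ indeterminate form at x → 0⁺.
Rewrite the product as 6·ln^4(x) / x^(-1/2) and apply L'Hôpital, or use the standard hierarchy x^(-1/2) ≫ |ln x|^4 as x → 0⁺.
The indeterminate product → 0, so the limit = 0.

Final answer: 0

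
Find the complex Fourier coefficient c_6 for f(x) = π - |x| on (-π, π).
Compute the real Fourier coefficients first: a_6 = 0, b_6 = 0.
Then c_6 = (a_6 − i·b_6)/2 = 0.

Final answer: 0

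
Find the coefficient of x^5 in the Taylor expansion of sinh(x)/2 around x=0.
Expand to order 5: sinh(x)/2 = x^5/240 + x^3/12 + x/2 + O(x^6).
The coefficient of x^5 is 1/240.

Final answer: 1/240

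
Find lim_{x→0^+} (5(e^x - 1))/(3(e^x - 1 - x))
Both numerator and denominator → 0 as x → 0^+; this is a 0/0 indeterminate form.
Expand each to leading order near x = 0: numerator ~ 5·x, denominator ~ 3·x^2/2.
The limit of the ratio is ∞.

Final answer: ∞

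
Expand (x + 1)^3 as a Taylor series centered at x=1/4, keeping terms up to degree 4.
125/64 + 75·(x - 1/4)/16 + 15·(x - 1/4)^2/4 + (x - 1/4)^3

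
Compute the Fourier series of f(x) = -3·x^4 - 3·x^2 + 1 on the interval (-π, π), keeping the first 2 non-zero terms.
(-132 + 24·π^2)·cos(x) - 3·π^4/5 - π^2 + 1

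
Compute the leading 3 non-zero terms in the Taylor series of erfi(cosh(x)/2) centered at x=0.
5·x^4·e^(1/4)/(48·√(π)) + x^2·e^(1/4)/(2·√(π)) + erfi(1/2)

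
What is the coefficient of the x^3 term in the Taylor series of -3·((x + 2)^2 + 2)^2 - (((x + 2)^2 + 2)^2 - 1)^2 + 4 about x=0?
Expand to order 3: -3·((x + 2)^2 + 2)^2 - (((x + 2)^2 + 2)^2 - 1)^2 + 4 = -3272·x^3 - 4348·x^2 - 3504·x - 1329 + O(x^4).
The coefficient of x^3 is -3272.

Final answer: -3272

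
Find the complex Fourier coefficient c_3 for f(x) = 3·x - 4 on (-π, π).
Compute the real Fourier coefficients first: a_3 = 0, b_3 = 2.
Then c_3 = (a_3 − i·b_3)/2 = -i.

Final answer: -i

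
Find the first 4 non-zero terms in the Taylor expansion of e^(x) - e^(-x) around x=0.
x^7/2520 + x^5/60 + x^3/3 + 2·x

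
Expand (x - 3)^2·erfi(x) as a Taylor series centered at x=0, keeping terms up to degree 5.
37·x^5/(15·√(π)) - 4·x^4/√(π) + 8·x^3/√(π) - 12·x^2/√(π) + 18·x/√(π)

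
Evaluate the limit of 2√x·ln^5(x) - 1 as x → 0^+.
The product is a 0·∞ indeterminate form at x → 0⁺.
Rewrite the product as 2·ln^5(x) / x^(-1/2) and apply L'Hôpital, or use the standard hierarchy x^(-1/2) ≫ |ln x|^5 as x → 0⁺.
The indeterminate product → 0, so the limit = -1.

Final answer: -1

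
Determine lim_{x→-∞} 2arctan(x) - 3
Evaluate the dominant behaviour as x → -∞; each term tends to a finite value or vanishes.
Limit = -π - 3.

Final answer: -π - 3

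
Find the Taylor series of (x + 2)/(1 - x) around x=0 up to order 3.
3·x^3 + 3·x^2 + 3·x + 2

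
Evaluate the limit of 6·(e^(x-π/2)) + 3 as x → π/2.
Direct substitution at x = π/2 gives 9.

Final answer: 9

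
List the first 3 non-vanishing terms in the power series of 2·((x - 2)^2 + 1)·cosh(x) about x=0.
7·x^2 - 8·x + 10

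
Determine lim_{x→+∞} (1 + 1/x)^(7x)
As x → +∞: write (1 + 1/x)^(7x) = ((1 + 1/x)^x)^7 → (e^1)^7 = e^7.
Limit = e^(7).

Final answer: e^(7)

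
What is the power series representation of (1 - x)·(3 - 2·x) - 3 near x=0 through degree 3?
2·x^2 - 5·x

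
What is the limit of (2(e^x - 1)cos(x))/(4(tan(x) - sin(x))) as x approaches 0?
Both numerator and denominator → 0 as x → 0; this is a 0/0 indeterminate form.
Expand each to leading order near x = 0: numerator ~ 2·x, denominator ~ 2·x^3.
The limit of the ratio is ∞.

Final answer: ∞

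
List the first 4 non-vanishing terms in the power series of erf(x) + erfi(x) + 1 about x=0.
x^9/(54·√(π)) + 2·x^5/(5·√(π)) + 4·x/√(π) + 1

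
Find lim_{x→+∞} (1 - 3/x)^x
As x → +∞: this is the defining limit (1 - 3/x)^x → e^(-3).
Limit = e^(-3).

Final answer: e^(-3)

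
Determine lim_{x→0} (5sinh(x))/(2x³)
Both numerator and denominator → 0 as x → 0; this is a 0/0 indeterminate form.
Expand each to leading order near x = 0: numerator ~ 5·x, denominator ~ 2·x^3.
The limit of the ratio is ∞.

Final answer: ∞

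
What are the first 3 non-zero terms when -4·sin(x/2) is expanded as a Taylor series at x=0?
-x^5/960 + x^3/12 - 2·x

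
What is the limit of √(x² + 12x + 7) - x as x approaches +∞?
This is an ∞ − ∞ indeterminate form.
Multiply and divide by the conjugate √(x²+12x + 7) + x; the x² terms cancel, leaving (12x + 7)/(√(x²+12x + 7)+x) → 12/2 = 6.
Limit = 6.

Final answer: 6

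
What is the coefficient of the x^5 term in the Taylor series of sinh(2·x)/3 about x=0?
Expand to order 5: sinh(2·x)/3 = 4·x^5/45 + 4·x^3/9 + 2·x/3 + O(x^6).
The coefficient of x^5 is 4/45.

Final answer: 4/45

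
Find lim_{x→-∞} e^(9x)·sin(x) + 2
Evaluate the dominant behaviour as x → -∞; each term tends to a finite value or vanishes.
Limit = 2.

Final answer: 2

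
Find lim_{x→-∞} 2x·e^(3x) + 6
The product is a 0·∞ indeterminate form at x → -∞.
Rewrite the product as 2x / e^(-3x) (an ∞/∞ form) and apply L'Hôpital, or use the standard hierarchy e^(3|x|) ≫ |x| as x → -∞.
The indeterminate product → 0, so the limit = 6.

Final answer: 6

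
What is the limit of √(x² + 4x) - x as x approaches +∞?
This is an ∞ − ∞ indeterminate form.
Multiply and divide by the conjugate √(x²+4x) + x; the x² terms cancel, leaving (4x)/(√(x²+4x)+x) → 4/2 = 2.
Limit = 2.

Final answer: 2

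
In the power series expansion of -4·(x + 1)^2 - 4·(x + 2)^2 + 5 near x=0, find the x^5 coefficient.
Expand to order 5: -4·(x + 1)^2 - 4·(x + 2)^2 + 5 = -8·x^2 - 24·x - 15 + O(x^6).
The coefficient of x^5 is 0.

Final answer: 0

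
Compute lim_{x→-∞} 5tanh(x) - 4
Evaluate the dominant behaviour as x → -∞; each term tends to a finite value or vanishes.
Limit = -9.

Final answer: -9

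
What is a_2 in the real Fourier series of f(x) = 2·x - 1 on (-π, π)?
a_2 = (1/π) ∫_{-π}^{π} f(x)·cos(2x) dx.
Evaluate the integral (use parity and integration by parts as needed): a_2 = 0.

Final answer: 0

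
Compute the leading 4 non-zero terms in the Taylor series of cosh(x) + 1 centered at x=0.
x^6/720 + x^4/24 + x^2/2 + 2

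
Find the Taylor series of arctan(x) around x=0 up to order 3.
-x^3/3 + x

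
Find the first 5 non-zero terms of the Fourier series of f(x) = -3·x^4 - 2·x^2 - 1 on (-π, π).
(-136 + 24·π^2)·cos(x) + (7 - 6·π^2)·cos(2·x) + (-8/9 + 8·π^2/3)·cos(3·x) + (1/16 - 3·π^2/2)·cos(4·x) - 3·π^4/5 - 2·π^2/3 - 1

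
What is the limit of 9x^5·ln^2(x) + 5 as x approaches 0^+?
The product is a 0·∞ indeterminate form at x → 0⁺.
Rewrite the product as 9·ln^2(x) / x^(-5) and apply L'Hôpital, or use the standard hierarchy x^(-5) ≫ |ln x|^2 as x → 0⁺.
The indeterminate product → 0, so the limit = 5.

Final answer: 5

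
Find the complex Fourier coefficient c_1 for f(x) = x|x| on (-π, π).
Compute the real Fourier coefficients first: a_1 = 0, b_1 = (-8 + 2·π^2)/π.
Then c_1 = (a_1 − i·b_1)/2 = -i·π + 4·i/π.

Final answer: -i·π + 4·i/π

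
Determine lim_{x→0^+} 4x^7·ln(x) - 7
The product is a 0·∞ indeterminate form at x → 0⁺.
Rewrite the product as 4·ln(x) / x^(-7) and apply L'Hôpital, or use the standard hierarchy x^(-7) ≫ |ln x| as x → 0⁺.
The indeterminate product → 0, so the limit = -7.

Final answer: -7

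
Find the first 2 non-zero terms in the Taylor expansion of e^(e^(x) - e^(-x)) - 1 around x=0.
2·x^2 + 2·x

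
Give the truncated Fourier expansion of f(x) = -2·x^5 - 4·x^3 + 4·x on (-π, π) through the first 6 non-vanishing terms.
(-424 - 4·π^4 + 72·π^2)·sin(x) + (-6·π^2 + 5 + 2·π^4)·sin(2·x) + (-4·π^4/3 + 200/81 + 8·π^2/27)·sin(3·x) + (-73/32 + 3·π^2/4 + π^4)·sin(4·x) + (-4·π^4/5 - 24·π^2/25 + 1144/625)·sin(5·x) + (-121/81 + 26·π^2/27 + 2·π^4/3)·sin(6·x)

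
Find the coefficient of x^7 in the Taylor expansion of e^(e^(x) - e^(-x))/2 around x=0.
989/5040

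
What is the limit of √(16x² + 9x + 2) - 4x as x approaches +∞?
As x → +∞: multiply by the conjugate to get (9x+2)/(√(16x²+9x+2)+4x); the denominator ~ 8x, so the limit is 9/8.
Limit = 9/8.

Final answer: 9/8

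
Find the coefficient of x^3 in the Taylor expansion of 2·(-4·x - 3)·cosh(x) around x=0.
Expand to order 3: 2·(-4·x - 3)·cosh(x) = -4·x^3 - 3·x^2 - 8·x - 6 + O(x^4).
The coefficient of x^3 is -4.

Final answer: -4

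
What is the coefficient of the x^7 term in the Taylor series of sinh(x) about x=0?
Expand to order 7: sinh(x) = x^7/5040 + x^5/120 + x^3/6 + x + O(x^8).
The coefficient of x^7 is 1/5040.

Final answer: 1/5040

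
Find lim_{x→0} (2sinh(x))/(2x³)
Both numerator and denominator → 0 as x → 0; this is a 0/0 indeterminate form.
Expand each to leading order near x = 0: numerator ~ 2·x, denominator ~ 2·x^3.
The limit of the ratio is ∞.

Final answer: ∞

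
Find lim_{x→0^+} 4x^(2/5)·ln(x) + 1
The product is a 0·∞ indeterminate form at x → 0⁺.
Rewrite the product as 4·ln(x) / x^(-2/5) and apply L'Hôpital, or use the standard hierarchy x^(-2/5) ≫ |ln x| as x → 0⁺.
The indeterminate product → 0, so the limit = 1.

Final answer: 1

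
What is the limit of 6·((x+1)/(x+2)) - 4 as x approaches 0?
Direct substitution at x = 0 gives -1.

Final answer: -1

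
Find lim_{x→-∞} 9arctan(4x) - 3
Evaluate the dominant behaviour as x → -∞; each term tends to a finite value or vanishes.
Limit = -9·π/2 - 3.

Final answer: -9·π/2 - 3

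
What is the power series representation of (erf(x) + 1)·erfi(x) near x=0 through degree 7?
x^7/(21·√(π)) + 16·x^6/(45·π) + x^5/(5·√(π)) + 2·x^3/(3·√(π)) + 4·x^2/π + 2·x/√(π)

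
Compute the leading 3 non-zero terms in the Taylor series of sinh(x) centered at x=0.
x^5/120 + x^3/6 + x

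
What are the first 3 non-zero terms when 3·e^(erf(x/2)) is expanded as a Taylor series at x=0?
3·x^2/(2·π) + 3·x/√(π) + 3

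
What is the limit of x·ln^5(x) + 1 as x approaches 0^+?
The product is a 0·∞ indeterminate form at x → 0⁺.
Rewrite the product as ln^5(x) / x^(-1) and apply L'Hôpital, or use the standard hierarchy x^(-1) ≫ |ln x|^5 as x → 0⁺.
The indeterminate product → 0, so the limit = 1.

Final answer: 1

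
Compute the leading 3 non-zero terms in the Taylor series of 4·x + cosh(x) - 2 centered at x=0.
x^2/2 + 4·x - 1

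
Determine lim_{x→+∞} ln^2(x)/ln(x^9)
This is an ∞/∞ indeterminate form as x → +∞.
Write ln(x^9) = 9·ln(x), reducing the quotient to ln(x)/9 → ∞.
Limit = ∞.

Final answer: ∞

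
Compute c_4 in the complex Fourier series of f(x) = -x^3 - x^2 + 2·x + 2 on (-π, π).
Compute the real Fourier coefficients first: a_4 = -1/4, b_4 = -19/16 + π^2/2.
Then c_4 = (a_4 − i·b_4)/2 = -1/8 - i·π^2/4 + 19·i/32.

Final answer: -1/8 - i·π^2/4 + 19·i/32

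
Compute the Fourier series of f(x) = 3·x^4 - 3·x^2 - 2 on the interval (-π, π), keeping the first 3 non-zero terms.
(156 - 24·π^2)·cos(x) + (-12 + 6·π^2)·cos(2·x) - π^2 - 2 + 3·π^4/5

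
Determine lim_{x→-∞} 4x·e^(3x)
This is a 0·∞ indeterminate form at x → -∞.
Rewrite the product as 4x / e^(-3x) (an ∞/∞ form) and apply L'Hôpital, or use the standard hierarchy e^(3|x|) ≫ |x| as x → -∞.
The indeterminate product → 0, so the limit = 0.

Final answer: 0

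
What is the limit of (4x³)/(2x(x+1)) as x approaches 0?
Both numerator and denominator → 0 as x → 0; this is a 0/0 indeterminate form.
Expand each to leading order near x = 0: numerator ~ 4·x^3, denominator ~ 2·x.
The limit of the ratio is 0.

Final answer: 0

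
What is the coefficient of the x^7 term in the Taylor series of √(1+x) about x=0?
Expand to order 7: √(1+x) = 33·x^7/2048 - 21·x^6/1024 + 7·x^5/256 - 5·x^4/128 + x^3/16 - x^2/8 + x/2 + 1 + O(x^8).
The coefficient of x^7 is 33/2048.

Final answer: 33/2048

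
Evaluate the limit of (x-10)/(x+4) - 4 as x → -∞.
Evaluate the dominant behaviour as x → -∞; each term tends to a finite value or vanishes.
Limit = -3.

Final answer: -3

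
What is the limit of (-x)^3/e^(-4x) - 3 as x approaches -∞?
The quotient is an ∞/∞ indeterminate form as x → -∞.
Compare growth rates of the dominant terms (exponentials ≫ polynomials ≫ logarithms), or apply L'Hôpital's rule; the quotient → 0.
Adding the constant: 0 - 3 = -3. Limit = -3.

Final answer: -3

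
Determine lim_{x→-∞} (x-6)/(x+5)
Evaluate the dominant behaviour as x → -∞; each term tends to a finite value or vanishes.
Limit = 1.

Final answer: 1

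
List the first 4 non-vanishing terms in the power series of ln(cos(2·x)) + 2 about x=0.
-64·x^6/45 - 4·x^4/3 - 2·x^2 + 2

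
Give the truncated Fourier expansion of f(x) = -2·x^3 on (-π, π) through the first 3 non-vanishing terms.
(24 - 4·π^2)·sin(x) + (-3 + 2·π^2)·sin(2·x) + (8/9 - 4·π^2/3)·sin(3·x)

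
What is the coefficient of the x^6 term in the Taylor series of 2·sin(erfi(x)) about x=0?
Expand to order 6: 2·sin(erfi(x)) = x^5·(-8/(3·π^(3/2)) + 8/(15·π^(5/2)) + 2/(5·√(π))) + x^3·(-8/(3·π^(3/2)) + 4/(3·√(π))) + 4·x/√(π) + O(x^7).
The coefficient of x^6 is 0.

Final answer: 0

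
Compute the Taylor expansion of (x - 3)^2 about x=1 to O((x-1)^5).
4 - 4·(x - 1) + (x - 1)^2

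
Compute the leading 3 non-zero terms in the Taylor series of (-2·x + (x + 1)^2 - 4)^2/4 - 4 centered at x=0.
x^4/4 - 3·x^2/2 - 7/4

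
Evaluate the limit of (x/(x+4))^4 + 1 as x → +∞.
As x → +∞: x/(x+4) = 1/(1 + 4/x) → 1, and the 4th power of a limit-1 base also → 1; with the additive constant, 1 + 1 = 2.
Limit = 2.

Final answer: 2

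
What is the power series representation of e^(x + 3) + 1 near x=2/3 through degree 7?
1 + e^(11/3) + e^(11/3)·(x - 2/3) + e^(11/3)·(x - 2/3)^2/2 + e^(11/3)·(x - 2/3)^3/6 + e^(11/3)·(x - 2/3)^4/24 + e^(11/3)·(x - 2/3)^5/120 + e^(11/3)·(x - 2/3)^6/720 + e^(11/3)·(x - 2/3)^7/5040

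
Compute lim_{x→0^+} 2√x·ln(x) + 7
The product is a 0·∞ indeterminate form at x → 0⁺.
Rewrite the product as 2·ln(x) / x^(-1/2) and apply L'Hôpital, or use the standard hierarchy x^(-1/2) ≫ |ln x| as x → 0⁺.
The indeterminate product → 0, so the limit = 7.

Final answer: 7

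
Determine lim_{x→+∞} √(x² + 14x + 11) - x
As x → +∞: multiply by the conjugate to get (14x+11)/(√(x²+14x+11)+x); the denominator ~ 2x, so the limit is 14/2 = 7.
Limit = 7.

Final answer: 7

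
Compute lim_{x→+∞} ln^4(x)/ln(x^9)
This is an ∞/∞ indeterminate form as x → +∞.
Write ln(x^9) = 9·ln(x), reducing the quotient to ln^3(x)/9 → ∞.
Limit = ∞.

Final answer: ∞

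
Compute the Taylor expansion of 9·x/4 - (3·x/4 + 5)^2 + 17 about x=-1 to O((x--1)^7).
-53/16 - 33·(x + 1)/8 - 9·(x + 1)^2/16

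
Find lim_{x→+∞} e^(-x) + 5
Evaluate the dominant behaviour as x → +∞; each term tends to a finite value or vanishes.
Limit = 5.

Final answer: 5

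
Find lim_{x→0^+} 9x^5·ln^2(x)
This is a 0·∞ indeterminate form at x → 0⁺.
Rewrite the product as 9·ln^2(x) / x^(-5) and apply L'Hôpital, or use the standard hierarchy x^(-5) ≫ |ln x|^2 as x → 0⁺.
The indeterminate product → 0, so the limit = 0.

Final answer: 0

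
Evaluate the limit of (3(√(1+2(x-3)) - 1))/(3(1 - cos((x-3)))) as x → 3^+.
Both numerator and denominator → 0 as x → 3^+; this is a 0/0 indeterminate form.
Expand each to leading order near x = 3: numerator ~ 3·(x - 3), denominator ~ 3·(x - 3)^2/2.
The limit of the ratio is ∞.

Final answer: ∞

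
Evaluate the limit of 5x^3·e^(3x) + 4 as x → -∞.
The product is a 0·∞ indeterminate form at x → -∞.
Rewrite the product as 5x^3 / e^(-3x) (an ∞/∞ form) and apply L'Hôpital, or use the standard hierarchy e^(3|x|) ≫ |x^3| as x → -∞.
The indeterminate product → 0, so the limit = 4.

Final answer: 4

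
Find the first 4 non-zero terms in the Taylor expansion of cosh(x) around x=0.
x^6/720 + x^4/24 + x^2/2 + 1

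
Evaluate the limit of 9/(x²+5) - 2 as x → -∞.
Evaluate the dominant behaviour as x → -∞; each term tends to a finite value or vanishes.
Limit = -2.

Final answer: -2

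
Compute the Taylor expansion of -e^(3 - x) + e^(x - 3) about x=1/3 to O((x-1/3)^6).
(1 - e^(16/3))·e^(-8/3) + (1 + e^(16/3))·e^(-8/3)·(x - 1/3) + (1 - e^(16/3))·e^(-8/3)·(x - 1/3)^2/2 + (1 + e^(16/3))·e^(-8/3)·(x - 1/3)^3/6 + (1 - e^(16/3))·e^(-8/3)·(x - 1/3)^4/24 + (1 + e^(16/3))·e^(-8/3)·(x - 1/3)^5/120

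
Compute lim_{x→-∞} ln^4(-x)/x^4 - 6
The quotient is an ∞/∞ indeterminate form as x → -∞.
Compare growth rates of the dominant terms (exponentials ≫ polynomials ≫ logarithms), or apply L'Hôpital's rule; the quotient → 0.
Adding the constant: 0 - 6 = -6. Limit = -6.

Final answer: -6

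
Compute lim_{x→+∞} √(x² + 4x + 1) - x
This is an ∞ − ∞ indeterminate form.
Multiply and divide by the conjugate √(x²+4x + 1) + x; the x² terms cancel, leaving (4x + 1)/(√(x²+4x + 1)+x) → 4/2 = 2.
Limit = 2.

Final answer: 2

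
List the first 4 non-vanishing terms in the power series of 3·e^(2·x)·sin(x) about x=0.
3·x^4 + 11·x^3/2 + 6·x^2 + 3·x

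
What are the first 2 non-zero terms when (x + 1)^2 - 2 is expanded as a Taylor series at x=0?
2·x - 1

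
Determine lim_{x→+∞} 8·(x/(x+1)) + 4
Evaluate the dominant behaviour as x → +∞; each term tends to a finite value or vanishes.
Limit = 12.

Final answer: 12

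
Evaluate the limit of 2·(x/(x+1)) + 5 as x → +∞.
Evaluate the dominant behaviour as x → +∞; each term tends to a finite value or vanishes.
Limit = 7.

Final answer: 7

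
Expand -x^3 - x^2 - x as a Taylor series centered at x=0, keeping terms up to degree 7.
-x^3 - x^2 - x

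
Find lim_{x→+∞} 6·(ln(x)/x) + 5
Evaluate the dominant behaviour as x → +∞; each term tends to a finite value or vanishes.
Limit = 5.

Final answer: 5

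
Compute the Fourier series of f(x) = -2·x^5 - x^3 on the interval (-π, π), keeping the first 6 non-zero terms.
(-468 - 4·π^4 + 78·π^2)·sin(x) + (-9·π^2 + 27/2 + 2·π^4)·sin(2·x) + (-4·π^4/3 - 124/81 + 62·π^2/27)·sin(3·x) + (-3·π^2/4 + 9/32 + π^4)·sin(4·x) + (-4·π^4/5 - 36/625 + 6·π^2/25)·sin(5·x) + (-π^2/27 + 1/162 + 2·π^4/3)·sin(6·x)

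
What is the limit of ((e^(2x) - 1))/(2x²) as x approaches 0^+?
Both numerator and denominator → 0 as x → 0^+; this is a 0/0 indeterminate form.
Expand each to leading order near x = 0: numerator ~ 2·x, denominator ~ 2·x^2.
The limit of the ratio is ∞.

Final answer: ∞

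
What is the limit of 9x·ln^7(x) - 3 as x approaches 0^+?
The product is a 0·∞ indeterminate form at x → 0⁺.
Rewrite the product as 9·ln^7(x) / x^(-1) and apply L'Hôpital, or use the standard hierarchy x^(-1) ≫ |ln x|^7 as x → 0⁺.
The indeterminate product → 0, so the limit = -3.

Final answer: -3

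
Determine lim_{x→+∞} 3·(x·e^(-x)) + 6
Evaluate the dominant behaviour as x → +∞; each term tends to a finite value or vanishes.
Limit = 6.

Final answer: 6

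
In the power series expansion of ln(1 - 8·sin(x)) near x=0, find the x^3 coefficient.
Expand to order 3: ln(1 - 8·sin(x)) = -508·x^3/3 - 32·x^2 - 8·x + O(x^4).
The coefficient of x^3 is -508/3.

Final answer: -508/3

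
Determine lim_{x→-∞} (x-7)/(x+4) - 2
Evaluate the dominant behaviour as x → -∞; each term tends to a finite value or vanishes.
Limit = -1.

Final answer: -1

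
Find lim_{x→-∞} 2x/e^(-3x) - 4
The quotient is an ∞/∞ indeterminate form as x → -∞.
Compare growth rates of the dominant terms (exponentials ≫ polynomials ≫ logarithms), or apply L'Hôpital's rule; the quotient → 0.
Adding the constant: 0 - 4 = -4. Limit = -4.

Final answer: -4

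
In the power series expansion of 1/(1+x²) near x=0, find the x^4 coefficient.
Expand to order 4: 1/(1+x²) = x^4 - x^2 + 1 + O(x^5).
The coefficient of x^4 is 1.

Final answer: 1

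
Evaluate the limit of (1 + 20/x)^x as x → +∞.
As x → +∞: this is the defining limit (1 + 20/x)^x → e^20.
Limit = e^(20).

Final answer: e^(20)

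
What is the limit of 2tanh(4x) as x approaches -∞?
Evaluate the dominant behaviour as x → -∞; each term tends to a finite value or vanishes.
Limit = -2.

Final answer: -2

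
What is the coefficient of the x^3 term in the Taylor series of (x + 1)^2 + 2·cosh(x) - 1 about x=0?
Expand to order 3: (x + 1)^2 + 2·cosh(x) - 1 = 2·x^2 + 2·x + 2 + O(x^4).
The coefficient of x^3 is 0.

Final answer: 0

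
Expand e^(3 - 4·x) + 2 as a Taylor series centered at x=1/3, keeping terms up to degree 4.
2 + e^(5/3) - 4·e^(5/3)·(x - 1/3) + 8·e^(5/3)·(x - 1/3)^2 - 32·e^(5/3)·(x - 1/3)^3/3 + 32·e^(5/3)·(x - 1/3)^4/3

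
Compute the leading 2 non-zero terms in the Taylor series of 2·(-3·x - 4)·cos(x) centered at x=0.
-6·x - 8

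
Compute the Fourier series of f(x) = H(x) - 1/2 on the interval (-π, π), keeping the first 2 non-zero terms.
2·sin(x)/π + 2·sin(3·x)/(3·π)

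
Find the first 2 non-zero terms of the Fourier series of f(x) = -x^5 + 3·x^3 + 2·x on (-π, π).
(-272 - 2·π^4 + 46·π^2)·sin(x) + (-8·π^2 + 10 + π^4)·sin(2·x)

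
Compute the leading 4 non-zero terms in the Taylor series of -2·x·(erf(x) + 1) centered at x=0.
-2·x^6/(5·√(π)) + 4·x^4/(3·√(π)) - 4·x^2/√(π) - 2·x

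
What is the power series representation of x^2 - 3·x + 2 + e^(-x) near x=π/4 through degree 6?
(-12·π·e^(π/4) + 16 + π^2·e^(π/4) + 32·e^(π/4))·e^(-π/4)/16 + (-6·e^(π/4) - 2 + π·e^(π/4))·e^(-π/4)·(x - π/4)/2 + (1 + 2·e^(π/4))·e^(-π/4)·(x - π/4)^2/2 - e^(-π/4)·(x - π/4)^3/6 + e^(-π/4)·(x - π/4)^4/24 - e^(-π/4)·(x - π/4)^5/120 + e^(-π/4)·(x - π/4)^6/720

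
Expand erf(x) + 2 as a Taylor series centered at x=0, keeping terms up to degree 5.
x^5/(5·√(π)) - 2·x^3/(3·√(π)) + 2·x/√(π) + 2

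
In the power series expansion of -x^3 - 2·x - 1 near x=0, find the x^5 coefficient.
Expand to order 5: -x^3 - 2·x - 1 = -x^3 - 2·x - 1 + O(x^6).
The coefficient of x^5 is 0.

Final answer: 0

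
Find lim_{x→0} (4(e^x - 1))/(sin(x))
Both numerator and denominator → 0 as x → 0; this is a 0/0 indeterminate form.
Expand each to leading order near x = 0: numerator ~ 4·x, denominator ~ x.
The limit of the ratio is 4.

Final answer: 4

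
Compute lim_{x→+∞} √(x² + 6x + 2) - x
This is an ∞ − ∞ indeterminate form.
Multiply and divide by the conjugate √(x²+6x + 2) + x; the x² terms cancel, leaving (6x + 2)/(√(x²+6x + 2)+x) → 6/2 = 3.
Limit = 3.

Final answer: 3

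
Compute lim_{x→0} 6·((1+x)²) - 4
Direct substitution at x = 0 gives 2.

Final answer: 2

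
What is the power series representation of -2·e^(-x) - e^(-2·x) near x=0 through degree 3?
5·x^3/3 - 3·x^2 + 4·x - 3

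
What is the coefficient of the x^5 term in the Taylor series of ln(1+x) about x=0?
Expand to order 5: ln(1+x) = x^5/5 - x^4/4 + x^3/3 - x^2/2 + x + O(x^6).
The coefficient of x^5 is 1/5.

Final answer: 1/5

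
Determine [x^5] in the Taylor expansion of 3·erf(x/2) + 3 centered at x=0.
Expand to order 5: 3·erf(x/2) + 3 = 3·x^5/(160·√(π)) - x^3/(4·√(π)) + 3·x/√(π) + 3 + O(x^6).
The coefficient of x^5 is 3/(160·√(π)).

Final answer: 3/(160·√(π))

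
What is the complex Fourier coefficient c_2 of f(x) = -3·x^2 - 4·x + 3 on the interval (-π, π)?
Compute the real Fourier coefficients first: a_2 = -3, b_2 = 4.
Then c_2 = (a_2 − i·b_2)/2 = -3/2 - 2·i.

Final answer: -3/2 - 2·i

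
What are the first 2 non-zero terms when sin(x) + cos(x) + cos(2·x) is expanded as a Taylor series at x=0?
x + 2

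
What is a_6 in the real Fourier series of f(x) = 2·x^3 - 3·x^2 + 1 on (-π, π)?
a_6 = (1/π) ∫_{-π}^{π} f(x)·cos(6x) dx.
Evaluate the integral (use parity and integration by parts as needed): a_6 = -1/3.

Final answer: -1/3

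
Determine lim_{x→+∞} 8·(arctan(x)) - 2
Evaluate the dominant behaviour as x → +∞; each term tends to a finite value or vanishes.
Limit = -2 + 4·π.

Final answer: -2 + 4·π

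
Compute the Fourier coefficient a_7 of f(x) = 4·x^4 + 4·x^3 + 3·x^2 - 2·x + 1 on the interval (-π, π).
a_7 = (1/π) ∫_{-π}^{π} f(x)·cos(7x) dx.
Evaluate the integral (use parity and integration by parts as needed): a_7 = -32·π^2/49 - 396/2401.

Final answer: -32·π^2/49 - 396/2401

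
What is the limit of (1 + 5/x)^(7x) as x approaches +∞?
As x → +∞: write (1 + 5/x)^(7x) = ((1 + 5/x)^x)^7 → (e^5)^7 = e^35.
Limit = e^(35).

Final answer: e^(35)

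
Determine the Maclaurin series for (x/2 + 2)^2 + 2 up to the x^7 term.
x^2/4 + 2·x + 6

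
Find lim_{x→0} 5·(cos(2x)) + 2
Direct substitution at x = 0 gives 7.

Final answer: 7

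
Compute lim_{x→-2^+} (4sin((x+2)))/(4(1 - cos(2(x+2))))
Both numerator and denominator → 0 as x → -2^+; this is a 0/0 indeterminate form.
Expand each to leading order near x = -2: numerator ~ 4·(x + 2), denominator ~ 8·(x + 2)^2.
The limit of the ratio is ∞.

Final answer: ∞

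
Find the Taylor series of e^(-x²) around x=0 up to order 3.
1 - x^2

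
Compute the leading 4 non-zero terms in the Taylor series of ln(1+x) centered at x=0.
-x^4/4 + x^3/3 - x^2/2 + x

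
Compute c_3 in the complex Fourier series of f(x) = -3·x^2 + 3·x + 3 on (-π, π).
Compute the real Fourier coefficients first: a_3 = 4/3, b_3 = 2.
Then c_3 = (a_3 − i·b_3)/2 = 2/3 - i.

Final answer: 2/3 - i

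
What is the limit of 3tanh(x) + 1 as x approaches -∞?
Evaluate the dominant behaviour as x → -∞; each term tends to a finite value or vanishes.
Limit = -2.

Final answer: -2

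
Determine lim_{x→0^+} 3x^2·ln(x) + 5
The product is a 0·∞ indeterminate form at x → 0⁺.
Rewrite the product as 3·ln(x) / x^(-2) and apply L'Hôpital, or use the standard hierarchy x^(-2) ≫ |ln x| as x → 0⁺.
The indeterminate product → 0, so the limit = 5.

Final answer: 5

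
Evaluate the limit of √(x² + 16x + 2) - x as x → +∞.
This is an ∞ − ∞ indeterminate form.
Multiply and divide by the conjugate √(x²+16x + 2) + x; the x² terms cancel, leaving (16x + 2)/(√(x²+16x + 2)+x) → 16/2 = 8.
Limit = 8.

Final answer: 8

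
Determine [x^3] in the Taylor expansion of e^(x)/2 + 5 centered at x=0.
Expand to order 3: e^(x)/2 + 5 = x^3/12 + x^2/4 + x/2 + 11/2 + O(x^4).
The coefficient of x^3 is 1/12.

Final answer: 1/12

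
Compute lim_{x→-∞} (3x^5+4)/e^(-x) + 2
The quotient is an ∞/∞ indeterminate form as x → -∞.
Compare growth rates of the dominant terms (exponentials ≫ polynomials ≫ logarithms), or apply L'Hôpital's rule; the quotient → 0.
Adding the constant: 0 + 2 = 2. Limit = 2.

Final answer: 2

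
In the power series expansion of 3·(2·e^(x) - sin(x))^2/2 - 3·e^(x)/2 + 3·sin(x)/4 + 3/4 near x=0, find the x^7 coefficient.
Expand to order 7: 3·(2·e^(x) - sin(x))^2/2 - 3·e^(x)/2 + 3·sin(x)/4 + 3/4 = 31·x^7/192 + 319·x^6/480 + 287·x^5/160 + 55·x^4/16 + 45·x^3/8 + 27·x^2/4 + 21·x/4 + 21/4 + O(x^8).
The coefficient of x^7 is 31/192.

Final answer: 31/192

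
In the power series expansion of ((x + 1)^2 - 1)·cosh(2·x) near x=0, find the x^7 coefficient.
Expand to order 7: ((x + 1)^2 - 1)·cosh(2·x) = 8·x^7/45 + 2·x^6/3 + 4·x^5/3 + 2·x^4 + 4·x^3 + x^2 + 2·x + O(x^8).
The coefficient of x^7 is 8/45.

Final answer: 8/45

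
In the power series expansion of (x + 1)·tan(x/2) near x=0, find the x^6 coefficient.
Expand to order 6: (x + 1)·tan(x/2) = x^6/240 + x^5/240 + x^4/24 + x^3/24 + x^2/2 + x/2 + O(x^7).
The coefficient of x^6 is 1/240.

Final answer: 1/240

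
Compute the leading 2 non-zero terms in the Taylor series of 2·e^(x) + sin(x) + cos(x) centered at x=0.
3·x + 3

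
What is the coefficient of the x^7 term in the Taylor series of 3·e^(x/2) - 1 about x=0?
Expand to order 7: 3·e^(x/2) - 1 = x^7/215040 + x^6/15360 + x^5/1280 + x^4/128 + x^3/16 + 3·x^2/8 + 3·x/2 + 2 + O(x^8).
The coefficient of x^7 is 1/215040.

Final answer: 1/215040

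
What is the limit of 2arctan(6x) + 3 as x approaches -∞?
Evaluate the dominant behaviour as x → -∞; each term tends to a finite value or vanishes.
Limit = 3 - π.

Final answer: 3 - π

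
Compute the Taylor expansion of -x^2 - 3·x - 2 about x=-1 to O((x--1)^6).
-(x + 1) - (x + 1)^2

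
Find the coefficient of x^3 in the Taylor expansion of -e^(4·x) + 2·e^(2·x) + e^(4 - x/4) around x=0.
Expand to order 3: -e^(4·x) + 2·e^(2·x) + e^(4 - x/4) = x^3·(-8 - e^(4)/384) + x^2·(-4 + e^(4)/32) - x·e^(4)/4 + 1 + e^(4) + O(x^4).
The coefficient of x^3 is -8 - e^(4)/384.

Final answer: -8 - e^(4)/384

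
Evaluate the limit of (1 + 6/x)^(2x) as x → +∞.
As x → +∞: write (1 + 6/x)^(2x) = ((1 + 6/x)^x)^2 → (e^6)^2 = e^12.
Limit = e^(12).

Final answer: e^(12)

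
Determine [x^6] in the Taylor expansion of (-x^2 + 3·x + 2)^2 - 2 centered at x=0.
Expand to order 6: (-x^2 + 3·x + 2)^2 - 2 = x^4 - 6·x^3 + 5·x^2 + 12·x + 2 + O(x^7).
The coefficient of x^6 is 0.

Final answer: 0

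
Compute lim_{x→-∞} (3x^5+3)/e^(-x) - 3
The quotient is an ∞/∞ indeterminate form as x → -∞.
Compare growth rates of the dominant terms (exponentials ≫ polynomials ≫ logarithms), or apply L'Hôpital's rule; the quotient → 0.
Adding the constant: 0 - 3 = -3. Limit = -3.

Final answer: -3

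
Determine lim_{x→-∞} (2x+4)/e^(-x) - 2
The quotient is an ∞/∞ indeterminate form as x → -∞.
Compare growth rates of the dominant terms (exponentials ≫ polynomials ≫ logarithms), or apply L'Hôpital's rule; the quotient → 0.
Adding the constant: 0 - 2 = -2. Limit = -2.

Final answer: -2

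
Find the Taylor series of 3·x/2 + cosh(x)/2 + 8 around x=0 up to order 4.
x^4/48 + x^2/4 + 3·x/2 + 17/2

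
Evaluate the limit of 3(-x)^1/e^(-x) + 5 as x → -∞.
The quotient is an ∞/∞ indeterminate form as x → -∞.
Compare growth rates of the dominant terms (exponentials ≫ polynomials ≫ logarithms), or apply L'Hôpital's rule; the quotient → 0.
Adding the constant: 0 + 5 = 5. Limit = 5.

Final answer: 5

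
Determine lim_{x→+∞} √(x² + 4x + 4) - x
As x → +∞: multiply by the conjugate to get (4x+4)/(√(x²+4x+4)+x); the denominator ~ 2x, so the limit is 4/2 = 2.
Limit = 2.

Final answer: 2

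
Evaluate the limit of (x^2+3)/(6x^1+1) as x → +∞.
This is an ∞/∞ indeterminate form as x → +∞.
Divide numerator and denominator by x^2 and let the lower-order terms vanish; the numerator's degree 2 exceeds the denominator's degree 1, so the quotient diverges.
Limit = ∞.

Final answer: ∞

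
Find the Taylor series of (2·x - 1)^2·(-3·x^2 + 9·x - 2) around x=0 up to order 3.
48·x^3 - 47·x^2 + 17·x - 2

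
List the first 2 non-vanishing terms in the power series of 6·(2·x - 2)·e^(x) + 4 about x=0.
6·x^2 - 8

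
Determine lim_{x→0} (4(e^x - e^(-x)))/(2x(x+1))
Both numerator and denominator → 0 as x → 0; this is a 0/0 indeterminate form.
Expand each to leading order near x = 0: numerator ~ 8·x, denominator ~ 2·x.
The limit of the ratio is 4.

Final answer: 4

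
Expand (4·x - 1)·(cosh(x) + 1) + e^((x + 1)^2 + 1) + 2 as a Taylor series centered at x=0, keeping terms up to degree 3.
x^3·(2 + 10·e^(2)/3) + x^2·(-1/2 + 3·e^(2)) + x·(8 + 2·e^(2)) + e^(2)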